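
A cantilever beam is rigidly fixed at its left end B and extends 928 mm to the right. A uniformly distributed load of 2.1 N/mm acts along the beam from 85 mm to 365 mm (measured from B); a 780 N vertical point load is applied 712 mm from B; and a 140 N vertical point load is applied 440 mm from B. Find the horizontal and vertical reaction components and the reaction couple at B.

Resultant of the distributed load: 2.1 × 280 = 588 N at 225 mm from B.
ΣF_x = 0: B_x = 0.
ΣF_y = 0: B_y − 2.1·280 − 780 − 140 = 0 → B_y = 1508 N.
ΣM about B: M_B − (2.1·280)·225 − 780·712 − 140·440 = 0 → M_B = 749300 N·mm.

B_x = 0, B_y = 1508 N, M_B = 749300 N·mm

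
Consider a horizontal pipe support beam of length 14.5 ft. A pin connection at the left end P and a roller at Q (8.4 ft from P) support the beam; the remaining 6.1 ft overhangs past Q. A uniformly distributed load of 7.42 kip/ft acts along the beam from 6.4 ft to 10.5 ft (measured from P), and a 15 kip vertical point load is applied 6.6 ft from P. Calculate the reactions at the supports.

P_x = 0, P_y = 3.033 kip, Q_y = 42.39 kip

Resultant of the distributed load: 7.42 × 4.1 = 30.422 kip at 8.45 ft from P.
Taking moments about P: Q_y·8.4 − (7.42·4.1)·8.45 − 15·6.6 = 0 → Q_y = 356.0659/8.4 = 42.3888 ≈ 42.39 kip.
ΣF_y = 0: P_y + 42.3888 − 7.42·4.1 − 15 = 0 → P_y = 3.033 kip.
ΣF_x = 0: no horizontal applied forces, so P_x = 0.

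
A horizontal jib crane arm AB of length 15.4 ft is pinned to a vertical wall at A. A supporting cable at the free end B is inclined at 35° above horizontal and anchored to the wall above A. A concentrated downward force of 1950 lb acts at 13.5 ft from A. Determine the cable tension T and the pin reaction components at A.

T = 2980 lb, A_x = 2441 lb, A_y = 240.6 lb

ΣM about A: T·sin35°·15.4 − 1950·13.5 = 0 → T = 26325/(15.4·0.573576) = 2980.28 ≈ 2980 lb.
ΣF_x = 0: A_x − T·cos35° = 0 → A_x = 2980.28 × 0.819152 = 2441 lb.
ΣF_y = 0: A_y + T·sin35° − 1950 = 0 → A_y = 1950 − 2980.28 × 0.573576 = 240.6 lb.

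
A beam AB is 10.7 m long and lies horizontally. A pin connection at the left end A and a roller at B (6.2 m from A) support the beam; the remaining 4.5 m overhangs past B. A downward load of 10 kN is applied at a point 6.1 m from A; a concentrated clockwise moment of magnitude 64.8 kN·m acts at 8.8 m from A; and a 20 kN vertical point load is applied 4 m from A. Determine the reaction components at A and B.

A_x = 0, A_y = -3.194 kN, B_y = 33.19 kN

Taking moments about A: B_y·6.2 − 10·6.1 − 64.8 − 20·4 = 0 → B_y = 205.8/6.2 = 33.1935 ≈ 33.19 kN.
ΣF_y = 0: A_y + 33.1935 − 10 − 20 = 0 → A_y = -3.194 kN.
ΣF_x = 0: no horizontal applied forces, so A_x = 0.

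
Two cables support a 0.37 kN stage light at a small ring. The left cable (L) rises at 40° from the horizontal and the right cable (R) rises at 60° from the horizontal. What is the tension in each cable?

T_L = 0.1879 kN, T_R = 0.2878 kN

ΣF_x = 0: −T_L·cos40° + T_R·cos60° = 0 → T_R = 1.53209·T_L.
ΣF_y = 0: T_L·sin40° + T_R·sin60° = 0.37.
Substitute: T_L·(0.642788 + 1.53209·0.866025) = 0.37 → T_L = 0.187854 ≈ 0.1879 kN.
Then T_R = 1.53209 × 0.187854 = 0.2878 kN.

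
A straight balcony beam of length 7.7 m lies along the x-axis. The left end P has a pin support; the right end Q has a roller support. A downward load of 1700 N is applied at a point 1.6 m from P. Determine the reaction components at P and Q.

Moments about P: Q_y·7.7 − 1700·1.6 = 0 → Q_y = 2720/7.7 = 353.247 ≈ 353.2 N.
ΣF_y = 0: P_y + 353.247 − 1700 = 0 → P_y = 1347 N.
ΣF_x = 0: no horizontal applied forces, so P_x = 0.

P_x = 0, P_y = 1347 N, Q_y = 353.2 N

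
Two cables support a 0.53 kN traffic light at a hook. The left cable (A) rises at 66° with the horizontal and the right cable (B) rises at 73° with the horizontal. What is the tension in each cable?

T_A = 0.2362 kN, T_B = 0.3286 kN

ΣF_x = 0: −T_A·cos66° + T_B·cos73° = 0 → T_B = 1.39116·T_A.
ΣF_y = 0: T_A·sin66° + T_B·sin73° = 0.53.
Substitute: T_A·(0.913545 + 1.39116·0.956305) = 0.53 → T_A = 0.236194 ≈ 0.2362 kN.
Then T_B = 1.39116 × 0.236194 = 0.3286 kN.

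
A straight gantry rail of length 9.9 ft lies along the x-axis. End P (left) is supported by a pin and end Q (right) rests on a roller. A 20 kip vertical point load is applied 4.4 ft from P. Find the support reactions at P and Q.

Taking moments about P: Q_y·9.9 − 20·4.4 = 0 → Q_y = 88/9.9 = 8.88889 ≈ 8.889 kip.
ΣF_y = 0: P_y + 8.88889 − 20 = 0 → P_y = 11.11 kip.
ΣF_x = 0: no horizontal applied forces, so P_x = 0.

P_x = 0, P_y = 11.11 kip, Q_y = 8.889 kip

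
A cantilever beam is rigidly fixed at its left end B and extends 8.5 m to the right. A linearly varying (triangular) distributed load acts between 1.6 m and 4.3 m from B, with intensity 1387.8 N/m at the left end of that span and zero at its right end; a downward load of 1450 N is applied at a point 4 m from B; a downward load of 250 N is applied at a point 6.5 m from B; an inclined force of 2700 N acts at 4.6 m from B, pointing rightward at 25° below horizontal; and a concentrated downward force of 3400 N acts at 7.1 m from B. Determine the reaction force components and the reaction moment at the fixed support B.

B_x = -2447 N, B_y = 8115 N, M_B = 41500 N·m

Resultant of the triangular load: ½ × 1387.8 × 2.7 = 1873.53 N, acting at 2.5 m from B (one-third of the span from the peak).
ΣF_x = 0: B_x + 2700·cos25° = 0 → B_x = -2447 N.
ΣF_y = 0: B_y − ½·1387.8·2.7 − 1450 − 250 − 2700·sin25° − 3400 = 0 → B_y = 8115 N.
ΣM about B: M_B − (½·1387.8·2.7)·2.5 − 1450·4 − 250·6.5 − 2700·sin25°·4.6 − 3400·7.1 = 0 → M_B = 41500 N·m.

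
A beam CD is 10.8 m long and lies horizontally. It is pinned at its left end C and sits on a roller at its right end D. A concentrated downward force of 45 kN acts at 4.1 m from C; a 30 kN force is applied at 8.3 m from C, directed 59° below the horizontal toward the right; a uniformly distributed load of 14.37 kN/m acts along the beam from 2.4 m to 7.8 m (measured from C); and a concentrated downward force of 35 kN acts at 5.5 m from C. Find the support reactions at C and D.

Resultant of the distributed load: 14.37 × 5.4 = 77.598 kN at 5.1 m from C.
Taking moments about C: D_y·10.8 − 45·4.1 − 30·sin59°·8.3 − (14.37·5.4)·5.1 − 35·5.5 = 0 → D_y = 986.184/10.8 = 91.3133 ≈ 91.31 kN.
ΣF_y = 0: C_y + 91.3133 − 45 − 30·sin59° − 14.37·5.4 − 35 = 0 → C_y = 92.00 kN.
ΣF_x = 0: C_x + 30·cos59° = 0 → C_x = -15.45 kN.

C_x = -15.45 kN, C_y = 92.00 kN, D_y = 91.31 kN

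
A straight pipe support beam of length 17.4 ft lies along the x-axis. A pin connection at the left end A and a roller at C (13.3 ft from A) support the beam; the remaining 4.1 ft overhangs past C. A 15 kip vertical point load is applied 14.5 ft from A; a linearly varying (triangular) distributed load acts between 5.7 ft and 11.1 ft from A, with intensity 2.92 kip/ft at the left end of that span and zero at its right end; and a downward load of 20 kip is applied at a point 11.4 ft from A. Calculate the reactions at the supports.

A_x = 0, A_y = 4.942 kip, C_y = 37.94 kip

Resultant of the triangular load: ½ × 2.92 × 5.4 = 7.884 kip, acting at 7.5 ft from A (one-third of the span from the peak).
Moments about A: C_y·13.3 − 15·14.5 − (½·2.92·5.4)·7.5 − 20·11.4 = 0 → C_y = 504.63/13.3 = 37.9421 ≈ 37.94 kip.
ΣF_y = 0: A_y + 37.9421 − 15 − ½·2.92·5.4 − 20 = 0 → A_y = 4.942 kip.
ΣF_x = 0: no horizontal applied forces, so A_x = 0.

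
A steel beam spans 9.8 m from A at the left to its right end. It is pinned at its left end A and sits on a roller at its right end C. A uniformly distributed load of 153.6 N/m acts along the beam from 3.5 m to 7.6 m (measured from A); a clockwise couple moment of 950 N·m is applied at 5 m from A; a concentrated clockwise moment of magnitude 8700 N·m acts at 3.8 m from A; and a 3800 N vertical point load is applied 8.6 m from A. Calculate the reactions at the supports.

Resultant of the distributed load: 153.6 × 4.1 = 629.76 N at 5.55 m from A.
Taking moments about A: C_y·9.8 − (153.6·4.1)·5.55 − 950 − 8700 − 3800·8.6 = 0 → C_y = 45825.168/9.8 = 4676.04 ≈ 4676 N.
ΣF_y = 0: A_y + 4676.04 − 153.6·4.1 − 3800 = 0 → A_y = -246.3 N.
ΣF_x = 0: no horizontal applied forces, so A_x = 0.

A_x = 0, A_y = -246.3 N, C_y = 4676 N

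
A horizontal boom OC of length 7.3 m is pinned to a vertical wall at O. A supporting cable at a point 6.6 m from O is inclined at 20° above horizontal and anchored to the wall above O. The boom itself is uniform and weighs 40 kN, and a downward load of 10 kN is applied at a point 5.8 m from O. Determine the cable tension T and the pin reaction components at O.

T = 90.37 kN, O_x = 84.92 kN, O_y = 19.09 kN

ΣM about O: T·sin20°·6.6 − 40·3.65 − 10·5.8 = 0 → T = 204/(6.6·0.34202) = 90.3722 ≈ 90.37 kN.
ΣF_x = 0: O_x − T·cos20° = 0 → O_x = 90.3722 × 0.939693 = 84.92 kN.
ΣF_y = 0: O_y + T·sin20° − 40 − 10 = 0 → O_y = 50 − 90.3722 × 0.34202 = 19.09 kN.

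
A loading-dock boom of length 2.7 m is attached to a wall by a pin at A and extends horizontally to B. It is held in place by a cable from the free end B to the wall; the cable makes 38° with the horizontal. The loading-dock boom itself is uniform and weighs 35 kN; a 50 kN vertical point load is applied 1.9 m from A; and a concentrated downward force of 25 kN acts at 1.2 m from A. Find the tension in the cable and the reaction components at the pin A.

ΣM about A: T·sin38°·2.7 − 35·1.35 − 50·1.9 − 25·1.2 = 0 → T = 172.25/(2.7·0.615661) = 103.622 ≈ 103.6 kN.
ΣF_x = 0: A_x − T·cos38° = 0 → A_x = 103.622 × 0.788011 = 81.66 kN.
ΣF_y = 0: A_y + T·sin38° − 35 − 50 − 25 = 0 → A_y = 110 − 103.622 × 0.615661 = 46.20 kN.

T = 103.6 kN, A_x = 81.66 kN, A_y = 46.20 kN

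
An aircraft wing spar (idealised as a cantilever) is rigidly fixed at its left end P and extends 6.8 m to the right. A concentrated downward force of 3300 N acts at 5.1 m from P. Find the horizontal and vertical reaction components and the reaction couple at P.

P_x = 0, P_y = 3300 N, M_P = 16830 N·m

ΣF_x = 0: P_x = 0.
ΣF_y = 0: P_y − 3300 = 0 → P_y = 3300 N.
ΣM about P: M_P − 3300·5.1 = 0 → M_P = 16830 N·m.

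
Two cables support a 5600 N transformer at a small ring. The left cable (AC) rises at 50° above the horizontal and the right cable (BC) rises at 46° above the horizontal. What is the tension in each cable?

T_AC = 3912 N, T_BC = 3619 N

ΣF_x = 0: −T_AC·cos50° + T_BC·cos46° = 0 → T_BC = 0.925329·T_AC.
ΣF_y = 0: T_AC·sin50° + T_BC·sin46° = 5600.
Substitute: T_AC·(0.766044 + 0.925329·0.71934) = 5600 → T_AC = 3911.52 ≈ 3912 N.
Then T_BC = 0.925329 × 3911.52 = 3619 N.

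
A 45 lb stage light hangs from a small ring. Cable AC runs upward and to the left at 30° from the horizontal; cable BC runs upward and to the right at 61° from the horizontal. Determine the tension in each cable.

ΣF_x = 0: −T_AC·cos30° + T_BC·cos61° = 0 → T_BC = 1.78632·T_AC.
ΣF_y = 0: T_AC·sin30° + T_BC·sin61° = 45.
Substitute: T_AC·(0.5 + 1.78632·0.87462) = 45 → T_AC = 21.8198 ≈ 21.82 lb.
Then T_BC = 1.78632 × 21.8198 = 38.98 lb.

T_AC = 21.82 lb, T_BC = 38.98 lb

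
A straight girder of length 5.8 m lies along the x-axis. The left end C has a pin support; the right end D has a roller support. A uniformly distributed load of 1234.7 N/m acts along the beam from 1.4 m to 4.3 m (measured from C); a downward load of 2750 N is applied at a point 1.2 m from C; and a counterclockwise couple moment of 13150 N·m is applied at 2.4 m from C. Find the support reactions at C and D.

Resultant of the distributed load: 1234.7 × 2.9 = 3580.63 N at 2.85 m from C.
Moments about C: D_y·5.8 − (1234.7·2.9)·2.85 − 2750·1.2 + 13150 = 0 → D_y = 354.7955/5.8 = 61.1716 ≈ 61.17 N.
ΣF_y = 0: C_y + 61.1716 − 1234.7·2.9 − 2750 = 0 → C_y = 6269 N.
ΣF_x = 0: no horizontal applied forces, so C_x = 0.

C_x = 0, C_y = 6269 N, D_y = 61.17 N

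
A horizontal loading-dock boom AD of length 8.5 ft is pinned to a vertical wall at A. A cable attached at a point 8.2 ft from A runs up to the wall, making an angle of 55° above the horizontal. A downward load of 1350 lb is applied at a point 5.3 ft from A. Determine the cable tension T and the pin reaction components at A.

ΣM about A: T·sin55°·8.2 − 1350·5.3 = 0 → T = 7155/(8.2·0.819152) = 1065.2 ≈ 1065 lb.
ΣF_x = 0: A_x − T·cos55° = 0 → A_x = 1065.2 × 0.573576 = 611.0 lb.
ΣF_y = 0: A_y + T·sin55° − 1350 = 0 → A_y = 1350 − 1065.2 × 0.819152 = 477.4 lb.

T = 1065 lb, A_x = 611.0 lb, A_y = 477.4 lb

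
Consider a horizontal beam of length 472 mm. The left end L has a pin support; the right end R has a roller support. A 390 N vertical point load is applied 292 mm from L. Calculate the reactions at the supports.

L_x = 0, L_y = 148.7 N, R_y = 241.3 N

ΣM about L: R_y·472 − 390·292 = 0 → R_y = 113880/472 = 241.271 ≈ 241.3 N.
ΣF_y = 0: L_y + 241.271 − 390 = 0 → L_y = 148.7 N.
ΣF_x = 0: no horizontal applied forces, so L_x = 0.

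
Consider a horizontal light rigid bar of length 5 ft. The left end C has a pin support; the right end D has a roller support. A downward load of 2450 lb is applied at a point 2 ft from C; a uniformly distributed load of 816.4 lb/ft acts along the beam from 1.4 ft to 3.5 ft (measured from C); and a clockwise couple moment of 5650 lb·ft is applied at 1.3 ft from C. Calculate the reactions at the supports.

C_x = 0, C_y = 1214 lb, D_y = 2950 lb

Resultant of the distributed load: 816.4 × 2.1 = 1714.44 lb at 2.45 ft from C.
Taking moments about C: D_y·5 − 2450·2 − (816.4·2.1)·2.45 − 5650 = 0 → D_y = 14750.378/5 = 2950.08 ≈ 2950 lb.
ΣF_y = 0: C_y + 2950.08 − 2450 − 816.4·2.1 = 0 → C_y = 1214 lb.
ΣF_x = 0: no horizontal applied forces, so C_x = 0.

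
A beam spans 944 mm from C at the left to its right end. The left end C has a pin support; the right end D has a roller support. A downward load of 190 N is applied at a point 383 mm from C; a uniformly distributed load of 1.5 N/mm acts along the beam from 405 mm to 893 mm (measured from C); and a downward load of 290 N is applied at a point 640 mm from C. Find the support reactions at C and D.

Resultant of the distributed load: 1.5 × 488 = 732 N at 649 mm from C.
Moments about C: D_y·944 − 190·383 − (1.5·488)·649 − 290·640 = 0 → D_y = 733438/944 = 776.947 ≈ 776.9 N.
ΣF_y = 0: C_y + 776.947 − 190 − 1.5·488 − 290 = 0 → C_y = 435.1 N.
ΣF_x = 0: no horizontal applied forces, so C_x = 0.

C_x = 0, C_y = 435.1 N, D_y = 776.9 N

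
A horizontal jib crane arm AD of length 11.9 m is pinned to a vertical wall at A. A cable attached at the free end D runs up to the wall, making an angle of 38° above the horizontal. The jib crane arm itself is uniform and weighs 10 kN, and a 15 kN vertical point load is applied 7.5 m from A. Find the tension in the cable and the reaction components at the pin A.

T = 23.48 kN, A_x = 18.50 kN, A_y = 10.55 kN

ΣM about A: T·sin38°·11.9 − 10·5.95 − 15·7.5 = 0 → T = 172/(11.9·0.615661) = 23.4769 ≈ 23.48 kN.
ΣF_x = 0: A_x − T·cos38° = 0 → A_x = 23.4769 × 0.788011 = 18.50 kN.
ΣF_y = 0: A_y + T·sin38° − 10 − 15 = 0 → A_y = 25 − 23.4769 × 0.615661 = 10.55 kN.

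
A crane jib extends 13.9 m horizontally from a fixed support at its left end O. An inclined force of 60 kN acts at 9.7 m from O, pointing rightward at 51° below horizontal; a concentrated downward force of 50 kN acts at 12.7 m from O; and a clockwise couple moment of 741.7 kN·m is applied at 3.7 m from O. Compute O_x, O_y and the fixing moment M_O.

O_x = -37.76 kN, O_y = 96.63 kN, M_O = 1829 kN·m

ΣF_x = 0: O_x + 60·cos51° = 0 → O_x = -37.76 kN.
ΣF_y = 0: O_y − 60·sin51° − 50 = 0 → O_y = 96.63 kN.
ΣM about O: M_O − 60·sin51°·9.7 − 50·12.7 − 741.7 = 0 → M_O = 1829 kN·m.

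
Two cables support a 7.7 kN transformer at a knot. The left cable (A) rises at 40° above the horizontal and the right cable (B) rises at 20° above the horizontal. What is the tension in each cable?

T_A = 8.355 kN, T_B = 6.811 kN

ΣF_x = 0: −T_A·cos40° + T_B·cos20° = 0 → T_B = 0.815207·T_A.
ΣF_y = 0: T_A·sin40° + T_B·sin20° = 7.7.
Substitute: T_A·(0.642788 + 0.815207·0.34202) = 7.7 → T_A = 8.35499 ≈ 8.355 kN.
Then T_B = 0.815207 × 8.35499 = 6.811 kN.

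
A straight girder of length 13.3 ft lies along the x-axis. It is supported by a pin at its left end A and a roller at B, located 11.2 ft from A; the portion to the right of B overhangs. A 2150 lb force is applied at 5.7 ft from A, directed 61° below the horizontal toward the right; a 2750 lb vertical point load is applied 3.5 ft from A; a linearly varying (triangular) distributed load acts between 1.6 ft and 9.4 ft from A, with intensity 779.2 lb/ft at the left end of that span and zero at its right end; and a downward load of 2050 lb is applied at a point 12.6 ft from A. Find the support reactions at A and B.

Resultant of the triangular load: ½ × 779.2 × 7.8 = 3038.88 lb, acting at 4.2 ft from A (one-third of the span from the peak).
Moments about A: B_y·11.2 − 2150·sin61°·5.7 − 2750·3.5 − (½·779.2·7.8)·4.2 − 2050·12.6 = 0 → B_y = 58936.8/11.2 = 5262.21 ≈ 5262 lb.
ΣF_y = 0: A_y + 5262.21 − 2150·sin61° − 2750 − ½·779.2·7.8 − 2050 = 0 → A_y = 4457 lb.
ΣF_x = 0: A_x + 2150·cos61° = 0 → A_x = -1042 lb.

A_x = -1042 lb, A_y = 4457 lb, B_y = 5262 lb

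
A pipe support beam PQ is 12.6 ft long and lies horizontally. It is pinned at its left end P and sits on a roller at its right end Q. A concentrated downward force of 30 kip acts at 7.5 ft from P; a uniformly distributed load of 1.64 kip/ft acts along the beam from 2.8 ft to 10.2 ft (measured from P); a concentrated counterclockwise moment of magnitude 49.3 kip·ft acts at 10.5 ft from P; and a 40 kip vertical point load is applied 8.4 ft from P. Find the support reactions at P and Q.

P_x = 0, P_y = 35.26 kip, Q_y = 46.87 kip

Resultant of the distributed load: 1.64 × 7.4 = 12.136 kip at 6.5 ft from P.
ΣM about P: Q_y·12.6 − 30·7.5 − (1.64·7.4)·6.5 + 49.3 − 40·8.4 = 0 → Q_y = 590.584/12.6 = 46.8717 ≈ 46.87 kip.
ΣF_y = 0: P_y + 46.8717 − 30 − 1.64·7.4 − 40 = 0 → P_y = 35.26 kip.
ΣF_x = 0: no horizontal applied forces, so P_x = 0.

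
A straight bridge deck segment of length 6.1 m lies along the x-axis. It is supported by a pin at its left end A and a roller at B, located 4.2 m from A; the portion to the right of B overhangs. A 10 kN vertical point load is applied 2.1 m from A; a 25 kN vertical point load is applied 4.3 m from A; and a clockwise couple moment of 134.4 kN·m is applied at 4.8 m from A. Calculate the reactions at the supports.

A_x = 0, A_y = -27.60 kN, B_y = 62.60 kN

Taking moments about A: B_y·4.2 − 10·2.1 − 25·4.3 − 134.4 = 0 → B_y = 262.9/4.2 = 62.5952 ≈ 62.60 kN.
ΣF_y = 0: A_y + 62.5952 − 10 − 25 = 0 → A_y = -27.60 kN.
ΣF_x = 0: no horizontal applied forces, so A_x = 0.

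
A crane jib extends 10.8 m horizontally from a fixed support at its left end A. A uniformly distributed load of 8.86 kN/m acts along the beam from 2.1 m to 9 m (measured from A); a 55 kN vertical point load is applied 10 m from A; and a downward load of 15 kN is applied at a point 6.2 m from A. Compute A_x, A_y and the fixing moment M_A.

Resultant of the distributed load: 8.86 × 6.9 = 61.134 kN at 5.55 m from A.
ΣF_x = 0: A_x = 0.
ΣF_y = 0: A_y − 8.86·6.9 − 55 − 15 = 0 → A_y = 131.1 kN.
ΣM about A: M_A − (8.86·6.9)·5.55 − 55·10 − 15·6.2 = 0 → M_A = 982.3 kN·m.

A_x = 0, A_y = 131.1 kN, M_A = 982.3 kN·m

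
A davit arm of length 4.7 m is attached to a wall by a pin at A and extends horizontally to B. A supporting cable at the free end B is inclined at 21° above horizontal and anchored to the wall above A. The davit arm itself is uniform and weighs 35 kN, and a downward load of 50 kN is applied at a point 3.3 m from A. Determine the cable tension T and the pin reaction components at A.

T = 146.8 kN, A_x = 137.0 kN, A_y = 32.39 kN

ΣM about A: T·sin21°·4.7 − 35·2.35 − 50·3.3 = 0 → T = 247.25/(4.7·0.358368) = 146.794 ≈ 146.8 kN.
ΣF_x = 0: A_x − T·cos21° = 0 → A_x = 146.794 × 0.93358 = 137.0 kN.
ΣF_y = 0: A_y + T·sin21° − 35 − 50 = 0 → A_y = 85 − 146.794 × 0.358368 = 32.39 kN.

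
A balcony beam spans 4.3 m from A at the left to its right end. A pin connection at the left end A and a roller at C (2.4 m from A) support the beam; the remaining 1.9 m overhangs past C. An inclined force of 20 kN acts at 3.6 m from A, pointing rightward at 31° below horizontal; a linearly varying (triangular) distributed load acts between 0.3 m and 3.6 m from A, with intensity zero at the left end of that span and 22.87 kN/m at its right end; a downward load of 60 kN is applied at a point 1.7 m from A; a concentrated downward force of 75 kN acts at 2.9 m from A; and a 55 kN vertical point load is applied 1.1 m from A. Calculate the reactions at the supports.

A_x = -17.14 kN, A_y = 24.94 kN, C_y = 213.1 kN

Resultant of the triangular load: ½ × 22.87 × 3.3 = 37.7355 kN, acting at 2.5 m from A (one-third of the span from the peak).
Moments about A: C_y·2.4 − 20·sin31°·3.6 − (½·22.87·3.3)·2.5 − 60·1.7 − 75·2.9 − 55·1.1 = 0 → C_y = 511.421/2.4 = 213.092 ≈ 213.1 kN.
ΣF_y = 0: A_y + 213.092 − 20·sin31° − ½·22.87·3.3 − 60 − 75 − 55 = 0 → A_y = 24.94 kN.
ΣF_x = 0: A_x + 20·cos31° = 0 → A_x = -17.14 kN.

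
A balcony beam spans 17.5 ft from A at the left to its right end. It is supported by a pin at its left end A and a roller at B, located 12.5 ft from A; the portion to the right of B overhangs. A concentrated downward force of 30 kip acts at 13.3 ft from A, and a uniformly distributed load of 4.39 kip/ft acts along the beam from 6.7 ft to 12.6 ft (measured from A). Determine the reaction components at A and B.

Resultant of the distributed load: 4.39 × 5.9 = 25.901 kip at 9.65 ft from A.
Taking moments about A: B_y·12.5 − 30·13.3 − (4.39·5.9)·9.65 = 0 → B_y = 648.94465/12.5 = 51.9156 ≈ 51.92 kip.
ΣF_y = 0: A_y + 51.9156 − 30 − 4.39·5.9 = 0 → A_y = 3.985 kip.
ΣF_x = 0: no horizontal applied forces, so A_x = 0.

A_x = 0, A_y = 3.985 kip, B_y = 51.92 kip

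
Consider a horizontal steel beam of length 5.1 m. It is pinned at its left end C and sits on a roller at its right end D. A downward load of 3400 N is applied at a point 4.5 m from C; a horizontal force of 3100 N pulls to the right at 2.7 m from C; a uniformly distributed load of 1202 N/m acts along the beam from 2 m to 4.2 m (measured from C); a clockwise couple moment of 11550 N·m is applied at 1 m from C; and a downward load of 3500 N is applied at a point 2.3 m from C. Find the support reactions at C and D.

C_x = -3100 N, C_y = 1094 N, D_y = 8451 N

Resultant of the distributed load: 1202 × 2.2 = 2644.4 N at 3.1 m from C.
Taking moments about C: D_y·5.1 − 3400·4.5 − (1202·2.2)·3.1 − 11550 − 3500·2.3 = 0 → D_y = 43097.64/5.1 = 8450.52 ≈ 8451 N.
ΣF_y = 0: C_y + 8450.52 − 3400 − 1202·2.2 − 3500 = 0 → C_y = 1094 N.
ΣF_x = 0: C_x + 3100 = 0 → C_x = -3100 N.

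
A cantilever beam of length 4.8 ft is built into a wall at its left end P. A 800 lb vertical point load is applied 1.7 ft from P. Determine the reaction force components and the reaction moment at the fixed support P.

P_x = 0, P_y = 800.0 lb, M_P = 1360 lb·ft

ΣF_x = 0: P_x = 0.
ΣF_y = 0: P_y − 800 = 0 → P_y = 800.0 lb.
ΣM about P: M_P − 800·1.7 = 0 → M_P = 1360 lb·ft.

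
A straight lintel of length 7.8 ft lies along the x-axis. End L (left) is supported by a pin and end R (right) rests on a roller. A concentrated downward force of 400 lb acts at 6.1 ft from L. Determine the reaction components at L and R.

L_x = 0, L_y = 87.18 lb, R_y = 312.8 lb

Taking moments about L: R_y·7.8 − 400·6.1 = 0 → R_y = 2440/7.8 = 312.821 ≈ 312.8 lb.
ΣF_y = 0: L_y + 312.821 − 400 = 0 → L_y = 87.18 lb.
ΣF_x = 0: no horizontal applied forces, so L_x = 0.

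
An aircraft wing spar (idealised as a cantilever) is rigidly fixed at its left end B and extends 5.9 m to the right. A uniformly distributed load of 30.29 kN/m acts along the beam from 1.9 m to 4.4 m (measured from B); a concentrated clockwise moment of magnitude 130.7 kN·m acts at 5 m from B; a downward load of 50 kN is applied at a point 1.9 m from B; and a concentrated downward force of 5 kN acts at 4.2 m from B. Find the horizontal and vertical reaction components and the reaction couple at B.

B_x = 0, B_y = 130.7 kN, M_B = 485.2 kN·m

Resultant of the distributed load: 30.29 × 2.5 = 75.725 kN at 3.15 m from B.
ΣF_x = 0: B_x = 0.
ΣF_y = 0: B_y − 30.29·2.5 − 50 − 5 = 0 → B_y = 130.7 kN.
ΣM about B: M_B − (30.29·2.5)·3.15 − 130.7 − 50·1.9 − 5·4.2 = 0 → M_B = 485.2 kN·m.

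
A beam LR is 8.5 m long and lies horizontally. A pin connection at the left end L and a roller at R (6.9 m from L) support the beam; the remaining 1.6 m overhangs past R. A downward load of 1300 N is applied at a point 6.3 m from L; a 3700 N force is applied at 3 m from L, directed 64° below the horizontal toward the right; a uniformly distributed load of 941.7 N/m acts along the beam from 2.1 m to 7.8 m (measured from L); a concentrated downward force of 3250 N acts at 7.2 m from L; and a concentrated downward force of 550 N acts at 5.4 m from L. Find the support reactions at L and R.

Resultant of the distributed load: 941.7 × 5.7 = 5367.69 N at 4.95 m from L.
ΣM about L: R_y·6.9 − 1300·6.3 − 3700·sin64°·3 − (941.7·5.7)·4.95 − 3250·7.2 − 550·5.4 = 0 → R_y = 71106.7/6.9 = 10305.3 ≈ 10310 N.
ΣF_y = 0: L_y + 10305.3 − 1300 − 3700·sin64° − 941.7·5.7 − 3250 − 550 = 0 → L_y = 3488 N.
ΣF_x = 0: L_x + 3700·cos64° = 0 → L_x = -1622 N.

L_x = -1622 N, L_y = 3488 N, R_y = 10310 N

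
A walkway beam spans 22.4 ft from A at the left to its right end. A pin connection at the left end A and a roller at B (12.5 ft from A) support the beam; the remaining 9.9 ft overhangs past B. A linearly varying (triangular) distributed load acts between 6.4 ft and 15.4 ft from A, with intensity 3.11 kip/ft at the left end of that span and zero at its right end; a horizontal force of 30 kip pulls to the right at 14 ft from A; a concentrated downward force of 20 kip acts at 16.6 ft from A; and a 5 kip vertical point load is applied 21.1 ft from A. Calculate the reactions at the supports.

A_x = -30.00 kip, A_y = -6.529 kip, B_y = 45.52 kip

Resultant of the triangular load: ½ × 3.11 × 9 = 13.995 kip, acting at 9.4 ft from A (one-third of the span from the peak).
Taking moments about A: B_y·12.5 − (½·3.11·9)·9.4 − 20·16.6 − 5·21.1 = 0 → B_y = 569.053/12.5 = 45.5242 ≈ 45.52 kip.
ΣF_y = 0: A_y + 45.5242 − ½·3.11·9 − 20 − 5 = 0 → A_y = -6.529 kip.
ΣF_x = 0: A_x + 30 = 0 → A_x = -30.00 kip.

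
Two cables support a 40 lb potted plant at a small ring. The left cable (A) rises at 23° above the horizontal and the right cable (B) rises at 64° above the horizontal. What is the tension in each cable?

ΣF_x = 0: −T_A·cos23° + T_B·cos64° = 0 → T_B = 2.09983·T_A.
ΣF_y = 0: T_A·sin23° + T_B·sin64° = 40.
Substitute: T_A·(0.390731 + 2.09983·0.898794) = 40 → T_A = 17.5589 ≈ 17.56 lb.
Then T_B = 2.09983 × 17.5589 = 36.87 lb.

T_A = 17.56 lb, T_B = 36.87 lb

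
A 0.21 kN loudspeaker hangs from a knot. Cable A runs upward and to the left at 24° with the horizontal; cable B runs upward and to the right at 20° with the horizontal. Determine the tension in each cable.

T_A = 0.2841 kN, T_B = 0.2762 kN

ΣF_x = 0: −T_A·cos24° + T_B·cos20° = 0 → T_B = 0.972175·T_A.
ΣF_y = 0: T_A·sin24° + T_B·sin20° = 0.21.
Substitute: T_A·(0.406737 + 0.972175·0.34202) = 0.21 → T_A = 0.284075 ≈ 0.2841 kN.
Then T_B = 0.972175 × 0.284075 = 0.2762 kN.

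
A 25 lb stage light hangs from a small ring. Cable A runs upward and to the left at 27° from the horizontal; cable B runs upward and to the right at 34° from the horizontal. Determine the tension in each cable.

T_A = 23.70 lb, T_B = 25.47 lb

ΣF_x = 0: −T_A·cos27° + T_B·cos34° = 0 → T_B = 1.07475·T_A.
ΣF_y = 0: T_A·sin27° + T_B·sin34° = 25.
Substitute: T_A·(0.45399 + 1.07475·0.559193) = 25 → T_A = 23.6971 ≈ 23.70 lb.
Then T_B = 1.07475 × 23.6971 = 25.47 lb.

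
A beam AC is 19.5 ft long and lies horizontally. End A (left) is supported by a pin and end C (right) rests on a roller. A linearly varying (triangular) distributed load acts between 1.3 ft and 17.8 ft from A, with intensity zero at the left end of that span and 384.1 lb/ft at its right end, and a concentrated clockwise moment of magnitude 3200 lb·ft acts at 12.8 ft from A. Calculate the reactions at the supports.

Resultant of the triangular load: ½ × 384.1 × 16.5 = 3168.825 lb, acting at 12.3 ft from A (one-third of the span from the peak).
ΣM about A: C_y·19.5 − (½·384.1·16.5)·12.3 − 3200 = 0 → C_y = 42176.5475/19.5 = 2162.9 ≈ 2163 lb.
ΣF_y = 0: A_y + 2162.9 − ½·384.1·16.5 = 0 → A_y = 1006 lb.
ΣF_x = 0: no horizontal applied forces, so A_x = 0.

A_x = 0, A_y = 1006 lb, C_y = 2163 lb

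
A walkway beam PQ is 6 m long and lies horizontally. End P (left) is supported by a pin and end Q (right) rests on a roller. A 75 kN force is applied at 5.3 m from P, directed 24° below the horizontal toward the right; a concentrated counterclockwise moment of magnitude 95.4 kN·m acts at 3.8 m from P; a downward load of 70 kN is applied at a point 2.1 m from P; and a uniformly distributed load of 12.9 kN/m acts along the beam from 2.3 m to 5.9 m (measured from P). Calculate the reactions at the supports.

Resultant of the distributed load: 12.9 × 3.6 = 46.44 kN at 4.1 m from P.
Moments about P: Q_y·6 − 75·sin24°·5.3 + 95.4 − 70·2.1 − (12.9·3.6)·4.1 = 0 → Q_y = 403.682/6 = 67.2803 ≈ 67.28 kN.
ΣF_y = 0: P_y + 67.2803 − 75·sin24° − 70 − 12.9·3.6 = 0 → P_y = 79.66 kN.
ΣF_x = 0: P_x + 75·cos24° = 0 → P_x = -68.52 kN.

P_x = -68.52 kN, P_y = 79.66 kN, Q_y = 67.28 kN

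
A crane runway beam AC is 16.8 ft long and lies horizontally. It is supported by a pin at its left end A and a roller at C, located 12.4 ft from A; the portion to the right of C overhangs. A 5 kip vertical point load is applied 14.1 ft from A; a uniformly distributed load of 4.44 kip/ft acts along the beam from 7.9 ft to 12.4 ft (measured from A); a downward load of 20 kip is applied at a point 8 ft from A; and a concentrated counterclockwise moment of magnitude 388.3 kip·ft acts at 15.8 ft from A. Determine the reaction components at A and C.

A_x = 0, A_y = 41.35 kip, C_y = 3.629 kip

Resultant of the distributed load: 4.44 × 4.5 = 19.98 kip at 10.15 ft from A.
Moments about A: C_y·12.4 − 5·14.1 − (4.44·4.5)·10.15 − 20·8 + 388.3 = 0 → C_y = 44.997/12.4 = 3.62879 ≈ 3.629 kip.
ΣF_y = 0: A_y + 3.62879 − 5 − 4.44·4.5 − 20 = 0 → A_y = 41.35 kip.
ΣF_x = 0: no horizontal applied forces, so A_x = 0.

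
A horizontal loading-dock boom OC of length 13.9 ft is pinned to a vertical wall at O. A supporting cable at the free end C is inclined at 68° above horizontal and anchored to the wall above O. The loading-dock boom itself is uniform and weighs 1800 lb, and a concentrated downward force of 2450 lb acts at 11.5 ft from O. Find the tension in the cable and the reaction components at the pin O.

ΣM about O: T·sin68°·13.9 − 1800·6.95 − 2450·11.5 = 0 → T = 40685/(13.9·0.927184) = 3156.85 ≈ 3157 lb.
ΣF_x = 0: O_x − T·cos68° = 0 → O_x = 3156.85 × 0.374607 = 1183 lb.
ΣF_y = 0: O_y + T·sin68° − 1800 − 2450 = 0 → O_y = 4250 − 3156.85 × 0.927184 = 1323 lb.

T = 3157 lb, O_x = 1183 lb, O_y = 1323 lb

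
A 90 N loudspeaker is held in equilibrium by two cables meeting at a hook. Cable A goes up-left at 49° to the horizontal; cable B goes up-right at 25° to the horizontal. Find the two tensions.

T_A = 84.85 N, T_B = 61.42 N

ΣF_x = 0: −T_A·cos49° + T_B·cos25° = 0 → T_B = 0.723881·T_A.
ΣF_y = 0: T_A·sin49° + T_B·sin25° = 90.
Substitute: T_A·(0.75471 + 0.723881·0.422618) = 90 → T_A = 84.8548 ≈ 84.85 N.
Then T_B = 0.723881 × 84.8548 = 61.42 N.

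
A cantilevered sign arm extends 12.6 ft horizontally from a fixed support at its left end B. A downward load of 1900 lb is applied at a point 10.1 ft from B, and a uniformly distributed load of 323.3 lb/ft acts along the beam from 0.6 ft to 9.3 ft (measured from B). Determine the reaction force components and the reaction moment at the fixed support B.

Resultant of the distributed load: 323.3 × 8.7 = 2812.71 lb at 4.95 ft from B.
ΣF_x = 0: B_x = 0.
ΣF_y = 0: B_y − 1900 − 323.3·8.7 = 0 → B_y = 4713 lb.
ΣM about B: M_B − 1900·10.1 − (323.3·8.7)·4.95 = 0 → M_B = 33110 lb·ft.

B_x = 0, B_y = 4713 lb, M_B = 33110 lb·ft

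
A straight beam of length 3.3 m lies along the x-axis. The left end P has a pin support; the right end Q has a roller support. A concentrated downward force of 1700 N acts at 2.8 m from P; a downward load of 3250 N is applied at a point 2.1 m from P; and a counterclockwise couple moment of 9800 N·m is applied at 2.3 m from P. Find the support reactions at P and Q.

Taking moments about P: Q_y·3.3 − 1700·2.8 − 3250·2.1 + 9800 = 0 → Q_y = 1785/3.3 = 540.909 ≈ 540.9 N.
ΣF_y = 0: P_y + 540.909 − 1700 − 3250 = 0 → P_y = 4409 N.
ΣF_x = 0: no horizontal applied forces, so P_x = 0.

P_x = 0, P_y = 4409 N, Q_y = 540.9 N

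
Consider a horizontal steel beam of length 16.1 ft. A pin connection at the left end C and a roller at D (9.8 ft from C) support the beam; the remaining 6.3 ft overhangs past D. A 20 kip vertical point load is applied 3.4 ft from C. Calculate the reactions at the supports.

C_x = 0, C_y = 13.06 kip, D_y = 6.939 kip

Moments about C: D_y·9.8 − 20·3.4 = 0 → D_y = 68/9.8 = 6.93878 ≈ 6.939 kip.
ΣF_y = 0: C_y + 6.93878 − 20 = 0 → C_y = 13.06 kip.
ΣF_x = 0: no horizontal applied forces, so C_x = 0.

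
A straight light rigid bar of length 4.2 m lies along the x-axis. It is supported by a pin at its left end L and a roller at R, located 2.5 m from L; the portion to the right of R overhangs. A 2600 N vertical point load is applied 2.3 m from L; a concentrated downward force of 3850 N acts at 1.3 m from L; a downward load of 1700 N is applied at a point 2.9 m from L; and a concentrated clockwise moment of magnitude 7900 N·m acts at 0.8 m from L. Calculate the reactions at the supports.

Taking moments about L: R_y·2.5 − 2600·2.3 − 3850·1.3 − 1700·2.9 − 7900 = 0 → R_y = 23815/2.5 = 9526 N.
ΣF_y = 0: L_y + 9526 − 2600 − 3850 − 1700 = 0 → L_y = -1376 N.
ΣF_x = 0: no horizontal applied forces, so L_x = 0.

L_x = 0, L_y = -1376 N, R_y = 9526 N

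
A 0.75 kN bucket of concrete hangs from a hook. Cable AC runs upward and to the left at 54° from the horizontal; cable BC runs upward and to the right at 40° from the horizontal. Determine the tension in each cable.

T_AC = 0.5759 kN, T_BC = 0.4419 kN

ΣF_x = 0: −T_AC·cos54° + T_BC·cos40° = 0 → T_BC = 0.767299·T_AC.
ΣF_y = 0: T_AC·sin54° + T_BC·sin40° = 0.75.
Substitute: T_AC·(0.809017 + 0.767299·0.642788) = 0.75 → T_AC = 0.575936 ≈ 0.5759 kN.
Then T_BC = 0.767299 × 0.575936 = 0.4419 kN.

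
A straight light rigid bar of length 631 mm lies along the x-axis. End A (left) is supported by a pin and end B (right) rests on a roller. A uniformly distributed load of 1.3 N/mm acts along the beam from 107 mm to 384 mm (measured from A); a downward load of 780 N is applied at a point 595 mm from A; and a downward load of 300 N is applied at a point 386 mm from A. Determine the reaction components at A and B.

A_x = 0, A_y = 381.0 N, B_y = 1059 N

Resultant of the distributed load: 1.3 × 277 = 360.1 N at 245.5 mm from A.
Taking moments about A: B_y·631 − (1.3·277)·245.5 − 780·595 − 300·386 = 0 → B_y = 668304.55/631 = 1059.12 ≈ 1059 N.
ΣF_y = 0: A_y + 1059.12 − 1.3·277 − 780 − 300 = 0 → A_y = 381.0 N.
ΣF_x = 0: no horizontal applied forces, so A_x = 0.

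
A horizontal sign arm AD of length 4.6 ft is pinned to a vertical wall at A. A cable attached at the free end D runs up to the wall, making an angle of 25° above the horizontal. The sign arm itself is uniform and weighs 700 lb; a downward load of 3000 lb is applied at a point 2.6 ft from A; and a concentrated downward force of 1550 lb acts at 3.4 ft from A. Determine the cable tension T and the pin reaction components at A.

T = 7551 lb, A_x = 6844 lb, A_y = 2059 lb

ΣM about A: T·sin25°·4.6 − 700·2.3 − 3000·2.6 − 1550·3.4 = 0 → T = 14680/(4.6·0.422618) = 7551.27 ≈ 7551 lb.
ΣF_x = 0: A_x − T·cos25° = 0 → A_x = 7551.27 × 0.906308 = 6844 lb.
ΣF_y = 0: A_y + T·sin25° − 700 − 3000 − 1550 = 0 → A_y = 5250 − 7551.27 × 0.422618 = 2059 lb.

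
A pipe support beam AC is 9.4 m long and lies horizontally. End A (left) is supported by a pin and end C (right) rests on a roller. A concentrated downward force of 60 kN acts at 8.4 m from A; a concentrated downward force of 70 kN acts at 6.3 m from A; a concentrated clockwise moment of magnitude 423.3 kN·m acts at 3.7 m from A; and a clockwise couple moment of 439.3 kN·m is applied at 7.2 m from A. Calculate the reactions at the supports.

Moments about A: C_y·9.4 − 60·8.4 − 70·6.3 − 423.3 − 439.3 = 0 → C_y = 1807.6/9.4 = 192.298 ≈ 192.3 kN.
ΣF_y = 0: A_y + 192.298 − 60 − 70 = 0 → A_y = -62.30 kN.
ΣF_x = 0: no horizontal applied forces, so A_x = 0.

A_x = 0, A_y = -62.30 kN, C_y = 192.3 kN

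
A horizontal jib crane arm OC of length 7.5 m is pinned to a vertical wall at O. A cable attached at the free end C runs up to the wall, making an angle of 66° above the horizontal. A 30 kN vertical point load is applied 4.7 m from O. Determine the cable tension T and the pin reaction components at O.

T = 20.58 kN, O_x = 8.370 kN, O_y = 11.20 kN

ΣM about O: T·sin66°·7.5 − 30·4.7 = 0 → T = 141/(7.5·0.913545) = 20.5792 ≈ 20.58 kN.
ΣF_x = 0: O_x − T·cos66° = 0 → O_x = 20.5792 × 0.406737 = 8.370 kN.
ΣF_y = 0: O_y + T·sin66° − 30 = 0 → O_y = 30 − 20.5792 × 0.913545 = 11.20 kN.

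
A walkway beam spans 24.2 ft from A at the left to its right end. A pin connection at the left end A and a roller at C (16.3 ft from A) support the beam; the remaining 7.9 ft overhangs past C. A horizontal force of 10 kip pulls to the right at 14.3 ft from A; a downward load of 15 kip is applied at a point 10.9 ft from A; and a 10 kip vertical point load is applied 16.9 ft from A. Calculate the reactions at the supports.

A_x = -10.00 kip, A_y = 4.601 kip, C_y = 20.40 kip

Taking moments about A: C_y·16.3 − 15·10.9 − 10·16.9 = 0 → C_y = 332.5/16.3 = 20.3988 ≈ 20.40 kip.
ΣF_y = 0: A_y + 20.3988 − 15 − 10 = 0 → A_y = 4.601 kip.
ΣF_x = 0: A_x + 10 = 0 → A_x = -10.00 kip.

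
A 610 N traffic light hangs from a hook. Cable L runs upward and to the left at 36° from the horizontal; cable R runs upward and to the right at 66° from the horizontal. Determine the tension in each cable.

T_L = 253.7 N, T_R = 504.5 N

ΣF_x = 0: −T_L·cos36° + T_R·cos66° = 0 → T_R = 1.98904·T_L.
ΣF_y = 0: T_L·sin36° + T_R·sin66° = 610.
Substitute: T_L·(0.587785 + 1.98904·0.913545) = 610 → T_L = 253.653 ≈ 253.7 N.
Then T_R = 1.98904 × 253.653 = 504.5 N.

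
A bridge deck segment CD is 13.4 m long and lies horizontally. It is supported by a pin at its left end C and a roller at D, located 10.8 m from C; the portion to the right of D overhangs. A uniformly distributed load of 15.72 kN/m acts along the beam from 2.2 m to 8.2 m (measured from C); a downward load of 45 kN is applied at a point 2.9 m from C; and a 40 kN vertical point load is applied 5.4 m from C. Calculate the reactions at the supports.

Resultant of the distributed load: 15.72 × 6 = 94.32 kN at 5.2 m from C.
Moments about C: D_y·10.8 − (15.72·6)·5.2 − 45·2.9 − 40·5.4 = 0 → D_y = 836.964/10.8 = 77.4967 ≈ 77.50 kN.
ΣF_y = 0: C_y + 77.4967 − 15.72·6 − 45 − 40 = 0 → C_y = 101.8 kN.
ΣF_x = 0: no horizontal applied forces, so C_x = 0.

C_x = 0, C_y = 101.8 kN, D_y = 77.50 kN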